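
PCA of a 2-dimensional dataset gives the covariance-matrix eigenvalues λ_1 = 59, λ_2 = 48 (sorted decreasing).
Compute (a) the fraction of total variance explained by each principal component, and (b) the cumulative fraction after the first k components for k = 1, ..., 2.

Step 1 — total variance = trace(Sigma) = Σ λ_i = 59 + 48 = 107.

Step 2 — fraction explained by component i = λ_i / Σ λ:
  PC1: 59/107 = 0.5514
  PC2: 48/107 = 0.4486

Step 3 — cumulative fraction after k components = (λ_1 + ... + λ_k) / Σ λ:
  k = 1: 59/107 = 0.5514
  k = 2: (59 + 48)/107 = 107/107 = 1

Summary (fraction, with percent):

explained: PC1 0.5514 (55.14%), PC2 0.4486 (44.86%);  cumulative: 0.5514, 1


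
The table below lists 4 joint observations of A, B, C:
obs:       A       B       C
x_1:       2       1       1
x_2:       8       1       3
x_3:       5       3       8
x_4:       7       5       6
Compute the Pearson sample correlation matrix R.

Step 1 — column means:
  mean(A) = (2 + 8 + 5 + 7) / 4 = 22/4 = 5.5
  mean(B) = (1 + 1 + 3 + 5) / 4 = 10/4 = 2.5
  mean(C) = (1 + 3 + 8 + 6) / 4 = 18/4 = 4.5

Step 2 — sample variances and covariances s[i,j] = (1/(n-1)) · Σ_k (x_{k,i} - mean_i) · (x_{k,j} - mean_j), with n-1 = 3:
  s[A,A] = ((-3.5)·(-3.5) + (2.5)·(2.5) + (-0.5)·(-0.5) + (1.5)·(1.5)) / 3 = 21/3 = 7
  s[A,B] = ((-3.5)·(-1.5) + (2.5)·(-1.5) + (-0.5)·(0.5) + (1.5)·(2.5)) / 3 = 5/3 = 1.6667
  s[A,C] = ((-3.5)·(-3.5) + (2.5)·(-1.5) + (-0.5)·(3.5) + (1.5)·(1.5)) / 3 = 9/3 = 3
  s[B,B] = ((-1.5)·(-1.5) + (-1.5)·(-1.5) + (0.5)·(0.5) + (2.5)·(2.5)) / 3 = 11/3 = 3.6667
  s[B,C] = ((-1.5)·(-3.5) + (-1.5)·(-1.5) + (0.5)·(3.5) + (2.5)·(1.5)) / 3 = 13/3 = 4.3333
  s[C,C] = ((-3.5)·(-3.5) + (-1.5)·(-1.5) + (3.5)·(3.5) + (1.5)·(1.5)) / 3 = 29/3 = 9.6667
  Sample standard deviations s_i = √(s[i,i]):
  s(A) = √(7) = 2.6458
  s(B) = √(3.6667) = 1.9149
  s(C) = √(9.6667) = 3.1091

Step 3 — r_{ij} = s_{ij} / (s_i · s_j):
  r[A,A] = 1 (diagonal).
  r[A,B] = 1.6667 / (2.6458 · 1.9149) = 1.6667 / 5.0662 = 0.329
  r[A,C] = 3 / (2.6458 · 3.1091) = 3 / 8.226 = 0.3647
  r[B,B] = 1 (diagonal).
  r[B,C] = 4.3333 / (1.9149 · 3.1091) = 4.3333 / 5.9535 = 0.7279
  r[C,C] = 1 (diagonal).

R is symmetric with unit diagonal. Assembling:

R = [[1, 0.329, 0.3647],
 [0.329, 1, 0.7279],
 [0.3647, 0.7279, 1]]


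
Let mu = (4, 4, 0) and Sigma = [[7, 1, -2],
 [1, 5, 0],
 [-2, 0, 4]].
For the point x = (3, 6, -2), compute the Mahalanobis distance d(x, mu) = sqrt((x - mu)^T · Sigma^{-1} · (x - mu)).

Step 1 — centre the observation: (x - mu) = (-1, 2, -2).

Step 2 — invert Sigma (cofactor / det for 3×3, or solve directly):
  Sigma^{-1} = [[0.1724, -0.0345, 0.0862],
 [-0.0345, 0.2069, -0.0172],
 [0.0862, -0.0172, 0.2931]].

Step 3 — form the quadratic (x - mu)^T · Sigma^{-1} · (x - mu):
  Sigma^{-1} · (x - mu) = (-0.4138, 0.4828, -0.7069).
  (x - mu)^T · [Sigma^{-1} · (x - mu)] = (-1)·(-0.4138) + (2)·(0.4828) + (-2)·(-0.7069) = 2.7931.

Step 4 — take square root: d = √(2.7931) ≈ 1.6713.

d(x, mu) = √(2.7931) ≈ 1.6713


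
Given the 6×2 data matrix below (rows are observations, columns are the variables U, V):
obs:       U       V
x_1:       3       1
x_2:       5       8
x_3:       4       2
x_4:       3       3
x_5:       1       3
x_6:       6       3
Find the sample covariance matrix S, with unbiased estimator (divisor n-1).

Step 1 — column means:
  mean(U) = (3 + 5 + 4 + 3 + 1 + 6) / 6 = 22/6 = 3.6667
  mean(V) = (1 + 8 + 2 + 3 + 3 + 3) / 6 = 20/6 = 3.3333

Step 2 — sample covariance S[i,j] = (1/(n-1)) · Σ_k (x_{k,i} - mean_i) · (x_{k,j} - mean_j), with n-1 = 5.
  S[U,U] = ((-0.6667)·(-0.6667) + (1.3333)·(1.3333) + (0.3333)·(0.3333) + (-0.6667)·(-0.6667) + (-2.6667)·(-2.6667) + (2.3333)·(2.3333)) / 5 = 15.3333/5 = 3.0667
  S[U,V] = ((-0.6667)·(-2.3333) + (1.3333)·(4.6667) + (0.3333)·(-1.3333) + (-0.6667)·(-0.3333) + (-2.6667)·(-0.3333) + (2.3333)·(-0.3333)) / 5 = 7.6667/5 = 1.5333
  S[V,V] = ((-2.3333)·(-2.3333) + (4.6667)·(4.6667) + (-1.3333)·(-1.3333) + (-0.3333)·(-0.3333) + (-0.3333)·(-0.3333) + (-0.3333)·(-0.3333)) / 5 = 29.3333/5 = 5.8667

S is symmetric (S[j,i] = S[i,j]). Assembling:

S = [[3.0667, 1.5333],
 [1.5333, 5.8667]]


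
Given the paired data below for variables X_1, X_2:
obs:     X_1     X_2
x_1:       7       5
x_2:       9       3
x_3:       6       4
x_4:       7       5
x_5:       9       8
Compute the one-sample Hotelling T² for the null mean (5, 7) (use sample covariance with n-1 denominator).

Step 1 — sample mean vector:
  mean(X_1) = (7 + 9 + 6 + 7 + 9) / 5 = 38/5 = 7.6
  mean(X_2) = (5 + 3 + 4 + 5 + 8) / 5 = 25/5 = 5
  x̄ = (7.6, 5),  deviation x̄ - mu_0 = (7.6, 5) - (5, 7) = (2.6, -2).

Step 2 — sample covariance matrix, S[i,j] = (1/(n-1)) · Σ_k (x_{k,i} - mean_i) · (x_{k,j} - mean_j), divisor n-1 = 4:
  S[X_1,X_1] = ((-0.6)·(-0.6) + (1.4)·(1.4) + (-1.6)·(-1.6) + (-0.6)·(-0.6) + (1.4)·(1.4)) / 4 = 7.2/4 = 1.8
  S[X_1,X_2] = ((-0.6)·(0) + (1.4)·(-2) + (-1.6)·(-1) + (-0.6)·(0) + (1.4)·(3)) / 4 = 3/4 = 0.75
  S[X_2,X_2] = ((0)·(0) + (-2)·(-2) + (-1)·(-1) + (0)·(0) + (3)·(3)) / 4 = 14/4 = 3.5
  S = [[1.8, 0.75],
 [0.75, 3.5]].

Step 3 — invert S. det(S) = 1.8·3.5 - (0.75)² = 5.7375.
  S^{-1} = (1/det) · [[d, -b], [-b, a]] = [[0.61, -0.1307],
 [-0.1307, 0.3137]].

Step 4 — quadratic form (x̄ - mu_0)^T · S^{-1} · (x̄ - mu_0):
  S^{-1} · (x̄ - mu_0) = (1.8475, -0.9673),
  (x̄ - mu_0)^T · [...] = (2.6)·(1.8475) + (-2)·(-0.9673) = 6.7381.

Step 5 — scale by n: T² = 5 · 6.7381 = 33.6906.

T² ≈ 33.6906


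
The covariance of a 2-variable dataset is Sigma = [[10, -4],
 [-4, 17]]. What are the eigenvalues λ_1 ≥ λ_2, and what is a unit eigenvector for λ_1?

Step 1 — characteristic polynomial of 2×2 Sigma:
  det(Sigma - λI) = λ² - trace · λ + det = 0.
  trace = 10 + 17 = 27, det = 10·17 - (-4)² = 154.
Step 2 — discriminant:
  Δ = trace² - 4·det = 729 - 616 = 113.
Step 3 — eigenvalues:
  λ = (trace ± √Δ)/2 = (27 ± 10.6301)/2,
  λ_1 = 18.8151,  λ_2 = 8.1849.

Step 4 — unit eigenvector for λ_1: solve (Sigma - λ_1 I)v = 0. First row:
  (10 - 18.8151)·v_x + (-4)·v_y = 0, i.e. (-8.8151)·v_x + (-4)·v_y = 0,
  so v ∝ (b, λ_1 - a) = (-4, 8.8151); multiply by -1 so the first entry is positive: u = (4, -8.8151).
  ||u|| = √((4)² + (-8.8151)²) = √(93.7055) ≈ 9.6802,
  v_1 = u/||u|| ≈ (0.4132, -0.9106) (||v_1|| = 1).

λ_1 = 18.8151,  λ_2 = 8.1849;  v_1 ≈ (0.4132, -0.9106)


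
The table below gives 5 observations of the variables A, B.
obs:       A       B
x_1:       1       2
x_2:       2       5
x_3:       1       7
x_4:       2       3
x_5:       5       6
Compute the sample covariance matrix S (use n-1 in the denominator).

Step 1 — column means:
  mean(A) = (1 + 2 + 1 + 2 + 5) / 5 = 11/5 = 2.2
  mean(B) = (2 + 5 + 7 + 3 + 6) / 5 = 23/5 = 4.6

Step 2 — sample covariance S[i,j] = (1/(n-1)) · Σ_k (x_{k,i} - mean_i) · (x_{k,j} - mean_j), with n-1 = 4.
  S[A,A] = ((-1.2)·(-1.2) + (-0.2)·(-0.2) + (-1.2)·(-1.2) + (-0.2)·(-0.2) + (2.8)·(2.8)) / 4 = 10.8/4 = 2.7
  S[A,B] = ((-1.2)·(-2.6) + (-0.2)·(0.4) + (-1.2)·(2.4) + (-0.2)·(-1.6) + (2.8)·(1.4)) / 4 = 4.4/4 = 1.1
  S[B,B] = ((-2.6)·(-2.6) + (0.4)·(0.4) + (2.4)·(2.4) + (-1.6)·(-1.6) + (1.4)·(1.4)) / 4 = 17.2/4 = 4.3

S is symmetric (S[j,i] = S[i,j]). Assembling:

S = [[2.7, 1.1],
 [1.1, 4.3]]


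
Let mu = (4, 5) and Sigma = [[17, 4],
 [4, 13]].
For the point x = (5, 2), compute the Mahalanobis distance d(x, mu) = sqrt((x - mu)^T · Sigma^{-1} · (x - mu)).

Step 1 — centre the observation: (x - mu) = (1, -3).

Step 2 — invert Sigma. det(Sigma) = 17·13 - (4)² = 205.
  Sigma^{-1} = (1/det) · [[d, -b], [-b, a]] = [[0.0634, -0.0195],
 [-0.0195, 0.0829]].

Step 3 — form the quadratic (x - mu)^T · Sigma^{-1} · (x - mu):
  Sigma^{-1} · (x - mu) = (0.122, -0.2683).
  (x - mu)^T · [Sigma^{-1} · (x - mu)] = (1)·(0.122) + (-3)·(-0.2683) = 0.9268.

Step 4 — take square root: d = √(0.9268) ≈ 0.9627.

d(x, mu) = √(0.9268) ≈ 0.9627


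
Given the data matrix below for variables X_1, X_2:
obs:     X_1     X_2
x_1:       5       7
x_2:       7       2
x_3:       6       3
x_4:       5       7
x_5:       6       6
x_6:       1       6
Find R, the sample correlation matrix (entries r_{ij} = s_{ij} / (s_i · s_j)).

Step 1 — column means:
  mean(X_1) = (5 + 7 + 6 + 5 + 6 + 1) / 6 = 30/6 = 5
  mean(X_2) = (7 + 2 + 3 + 7 + 6 + 6) / 6 = 31/6 = 5.1667

Step 2 — sample variances and covariances s[i,j] = (1/(n-1)) · Σ_k (x_{k,i} - mean_i) · (x_{k,j} - mean_j), with n-1 = 5:
  s[X_1,X_1] = ((0)·(0) + (2)·(2) + (1)·(1) + (0)·(0) + (1)·(1) + (-4)·(-4)) / 5 = 22/5 = 4.4
  s[X_1,X_2] = ((0)·(1.8333) + (2)·(-3.1667) + (1)·(-2.1667) + (0)·(1.8333) + (1)·(0.8333) + (-4)·(0.8333)) / 5 = -11/5 = -2.2
  s[X_2,X_2] = ((1.8333)·(1.8333) + (-3.1667)·(-3.1667) + (-2.1667)·(-2.1667) + (1.8333)·(1.8333) + (0.8333)·(0.8333) + (0.8333)·(0.8333)) / 5 = 22.8333/5 = 4.5667
  Sample standard deviations s_i = √(s[i,i]):
  s(X_1) = √(4.4) = 2.0976
  s(X_2) = √(4.5667) = 2.137

Step 3 — r_{ij} = s_{ij} / (s_i · s_j):
  r[X_1,X_1] = 1 (diagonal).
  r[X_1,X_2] = -2.2 / (2.0976 · 2.137) = -2.2 / 4.4826 = -0.4908
  r[X_2,X_2] = 1 (diagonal).

R is symmetric with unit diagonal. Assembling:

R = [[1, -0.4908],
 [-0.4908, 1]]


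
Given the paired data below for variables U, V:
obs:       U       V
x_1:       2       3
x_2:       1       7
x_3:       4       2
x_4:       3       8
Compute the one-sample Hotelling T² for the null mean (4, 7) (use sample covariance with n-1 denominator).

Step 1 — sample mean vector:
  mean(U) = (2 + 1 + 4 + 3) / 4 = 10/4 = 2.5
  mean(V) = (3 + 7 + 2 + 8) / 4 = 20/4 = 5
  x̄ = (2.5, 5),  deviation x̄ - mu_0 = (2.5, 5) - (4, 7) = (-1.5, -2).

Step 2 — sample covariance matrix, S[i,j] = (1/(n-1)) · Σ_k (x_{k,i} - mean_i) · (x_{k,j} - mean_j), divisor n-1 = 3:
  S[U,U] = ((-0.5)·(-0.5) + (-1.5)·(-1.5) + (1.5)·(1.5) + (0.5)·(0.5)) / 3 = 5/3 = 1.6667
  S[U,V] = ((-0.5)·(-2) + (-1.5)·(2) + (1.5)·(-3) + (0.5)·(3)) / 3 = -5/3 = -1.6667
  S[V,V] = ((-2)·(-2) + (2)·(2) + (-3)·(-3) + (3)·(3)) / 3 = 26/3 = 8.6667
  S = [[1.6667, -1.6667],
 [-1.6667, 8.6667]].

Step 3 — invert S. det(S) = 1.6667·8.6667 - (-1.6667)² = 11.6667.
  S^{-1} = (1/det) · [[d, -b], [-b, a]] = [[0.7429, 0.1429],
 [0.1429, 0.1429]].

Step 4 — quadratic form (x̄ - mu_0)^T · S^{-1} · (x̄ - mu_0):
  S^{-1} · (x̄ - mu_0) = (-1.4, -0.5),
  (x̄ - mu_0)^T · [...] = (-1.5)·(-1.4) + (-2)·(-0.5) = 3.1.

Step 5 — scale by n: T² = 4 · 3.1 = 12.4.

T² ≈ 12.4


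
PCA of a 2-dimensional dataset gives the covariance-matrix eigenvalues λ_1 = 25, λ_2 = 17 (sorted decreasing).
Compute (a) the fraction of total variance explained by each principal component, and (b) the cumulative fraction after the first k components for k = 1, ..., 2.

Step 1 — total variance = trace(Sigma) = Σ λ_i = 25 + 17 = 42.

Step 2 — fraction explained by component i = λ_i / Σ λ:
  PC1: 25/42 = 0.5952
  PC2: 17/42 = 0.4048

Step 3 — cumulative fraction after k components = (λ_1 + ... + λ_k) / Σ λ:
  k = 1: 25/42 = 0.5952
  k = 2: (25 + 17)/42 = 42/42 = 1

Summary (fraction, with percent):

explained: PC1 0.5952 (59.52%), PC2 0.4048 (40.48%);  cumulative: 0.5952, 1


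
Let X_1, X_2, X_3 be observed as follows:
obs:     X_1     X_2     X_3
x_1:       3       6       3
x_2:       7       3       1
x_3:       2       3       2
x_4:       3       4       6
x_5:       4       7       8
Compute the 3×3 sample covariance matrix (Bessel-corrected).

Step 1 — column means:
  mean(X_1) = (3 + 7 + 2 + 3 + 4) / 5 = 19/5 = 3.8
  mean(X_2) = (6 + 3 + 3 + 4 + 7) / 5 = 23/5 = 4.6
  mean(X_3) = (3 + 1 + 2 + 6 + 8) / 5 = 20/5 = 4

Step 2 — sample covariance S[i,j] = (1/(n-1)) · Σ_k (x_{k,i} - mean_i) · (x_{k,j} - mean_j), with n-1 = 4.
  S[X_1,X_1] = ((-0.8)·(-0.8) + (3.2)·(3.2) + (-1.8)·(-1.8) + (-0.8)·(-0.8) + (0.2)·(0.2)) / 4 = 14.8/4 = 3.7
  S[X_1,X_2] = ((-0.8)·(1.4) + (3.2)·(-1.6) + (-1.8)·(-1.6) + (-0.8)·(-0.6) + (0.2)·(2.4)) / 4 = -2.4/4 = -0.6
  S[X_1,X_3] = ((-0.8)·(-1) + (3.2)·(-3) + (-1.8)·(-2) + (-0.8)·(2) + (0.2)·(4)) / 4 = -6/4 = -1.5
  S[X_2,X_2] = ((1.4)·(1.4) + (-1.6)·(-1.6) + (-1.6)·(-1.6) + (-0.6)·(-0.6) + (2.4)·(2.4)) / 4 = 13.2/4 = 3.3
  S[X_2,X_3] = ((1.4)·(-1) + (-1.6)·(-3) + (-1.6)·(-2) + (-0.6)·(2) + (2.4)·(4)) / 4 = 15/4 = 3.75
  S[X_3,X_3] = ((-1)·(-1) + (-3)·(-3) + (-2)·(-2) + (2)·(2) + (4)·(4)) / 4 = 34/4 = 8.5

S is symmetric (S[j,i] = S[i,j]). Assembling:

S = [[3.7, -0.6, -1.5],
 [-0.6, 3.3, 3.75],
 [-1.5, 3.75, 8.5]]


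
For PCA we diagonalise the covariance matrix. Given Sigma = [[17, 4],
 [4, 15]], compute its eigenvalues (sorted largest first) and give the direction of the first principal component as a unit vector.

Step 1 — characteristic polynomial of 2×2 Sigma:
  det(Sigma - λI) = λ² - trace · λ + det = 0.
  trace = 17 + 15 = 32, det = 17·15 - (4)² = 239.
Step 2 — discriminant:
  Δ = trace² - 4·det = 1024 - 956 = 68.
Step 3 — eigenvalues:
  λ = (trace ± √Δ)/2 = (32 ± 8.2462)/2,
  λ_1 = 20.1231,  λ_2 = 11.8769.

Step 4 — unit eigenvector for λ_1: solve (Sigma - λ_1 I)v = 0. First row:
  (17 - 20.1231)·v_x + (4)·v_y = 0, i.e. (-3.1231)·v_x + (4)·v_y = 0,
  so v ∝ (b, λ_1 - a) = (4, 3.1231) = u.
  ||u|| = √((4)² + (3.1231)²) = √(25.7538) ≈ 5.0748,
  v_1 = u/||u|| ≈ (0.7882, 0.6154) (||v_1|| = 1).

λ_1 = 20.1231,  λ_2 = 11.8769;  v_1 ≈ (0.7882, 0.6154)


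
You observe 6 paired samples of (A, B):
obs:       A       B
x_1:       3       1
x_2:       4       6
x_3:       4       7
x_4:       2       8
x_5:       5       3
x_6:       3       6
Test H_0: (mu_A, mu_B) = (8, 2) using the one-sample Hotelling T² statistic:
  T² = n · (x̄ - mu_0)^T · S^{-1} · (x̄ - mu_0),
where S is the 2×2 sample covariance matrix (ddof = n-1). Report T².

Step 1 — sample mean vector:
  mean(A) = (3 + 4 + 4 + 2 + 5 + 3) / 6 = 21/6 = 3.5
  mean(B) = (1 + 6 + 7 + 8 + 3 + 6) / 6 = 31/6 = 5.1667
  x̄ = (3.5, 5.1667),  deviation x̄ - mu_0 = (3.5, 5.1667) - (8, 2) = (-4.5, 3.1667).

Step 2 — sample covariance matrix, S[i,j] = (1/(n-1)) · Σ_k (x_{k,i} - mean_i) · (x_{k,j} - mean_j), divisor n-1 = 5:
  S[A,A] = ((-0.5)·(-0.5) + (0.5)·(0.5) + (0.5)·(0.5) + (-1.5)·(-1.5) + (1.5)·(1.5) + (-0.5)·(-0.5)) / 5 = 5.5/5 = 1.1
  S[A,B] = ((-0.5)·(-4.1667) + (0.5)·(0.8333) + (0.5)·(1.8333) + (-1.5)·(2.8333) + (1.5)·(-2.1667) + (-0.5)·(0.8333)) / 5 = -4.5/5 = -0.9
  S[B,B] = ((-4.1667)·(-4.1667) + (0.8333)·(0.8333) + (1.8333)·(1.8333) + (2.8333)·(2.8333) + (-2.1667)·(-2.1667) + (0.8333)·(0.8333)) / 5 = 34.8333/5 = 6.9667
  S = [[1.1, -0.9],
 [-0.9, 6.9667]].

Step 3 — invert S. det(S) = 1.1·6.9667 - (-0.9)² = 6.8533.
  S^{-1} = (1/det) · [[d, -b], [-b, a]] = [[1.0165, 0.1313],
 [0.1313, 0.1605]].

Step 4 — quadratic form (x̄ - mu_0)^T · S^{-1} · (x̄ - mu_0):
  S^{-1} · (x̄ - mu_0) = (-4.1586, -0.0827),
  (x̄ - mu_0)^T · [...] = (-4.5)·(-4.1586) + (3.1667)·(-0.0827) = 18.4517.

Step 5 — scale by n: T² = 6 · 18.4517 = 110.7101.

T² ≈ 110.7101


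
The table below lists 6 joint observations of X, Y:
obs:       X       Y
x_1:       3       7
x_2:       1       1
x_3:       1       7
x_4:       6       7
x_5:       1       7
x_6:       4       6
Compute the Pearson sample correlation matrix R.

Step 1 — column means:
  mean(X) = (3 + 1 + 1 + 6 + 1 + 4) / 6 = 16/6 = 2.6667
  mean(Y) = (7 + 1 + 7 + 7 + 7 + 6) / 6 = 35/6 = 5.8333

Step 2 — sample variances and covariances s[i,j] = (1/(n-1)) · Σ_k (x_{k,i} - mean_i) · (x_{k,j} - mean_j), with n-1 = 5:
  s[X,X] = ((0.3333)·(0.3333) + (-1.6667)·(-1.6667) + (-1.6667)·(-1.6667) + (3.3333)·(3.3333) + (-1.6667)·(-1.6667) + (1.3333)·(1.3333)) / 5 = 21.3333/5 = 4.2667
  s[X,Y] = ((0.3333)·(1.1667) + (-1.6667)·(-4.8333) + (-1.6667)·(1.1667) + (3.3333)·(1.1667) + (-1.6667)·(1.1667) + (1.3333)·(0.1667)) / 5 = 8.6667/5 = 1.7333
  s[Y,Y] = ((1.1667)·(1.1667) + (-4.8333)·(-4.8333) + (1.1667)·(1.1667) + (1.1667)·(1.1667) + (1.1667)·(1.1667) + (0.1667)·(0.1667)) / 5 = 28.8333/5 = 5.7667
  Sample standard deviations s_i = √(s[i,i]):
  s(X) = √(4.2667) = 2.0656
  s(Y) = √(5.7667) = 2.4014

Step 3 — r_{ij} = s_{ij} / (s_i · s_j):
  r[X,X] = 1 (diagonal).
  r[X,Y] = 1.7333 / (2.0656 · 2.4014) = 1.7333 / 4.9603 = 0.3494
  r[Y,Y] = 1 (diagonal).

R is symmetric with unit diagonal. Assembling:

R = [[1, 0.3494],
 [0.3494, 1]]


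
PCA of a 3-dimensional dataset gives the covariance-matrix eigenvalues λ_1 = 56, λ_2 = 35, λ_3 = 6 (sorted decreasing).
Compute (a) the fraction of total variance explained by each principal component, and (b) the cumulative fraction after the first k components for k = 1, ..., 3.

Step 1 — total variance = trace(Sigma) = Σ λ_i = 56 + 35 + 6 = 97.

Step 2 — fraction explained by component i = λ_i / Σ λ:
  PC1: 56/97 = 0.5773
  PC2: 35/97 = 0.3608
  PC3: 6/97 = 0.0619

Step 3 — cumulative fraction after k components = (λ_1 + ... + λ_k) / Σ λ:
  k = 1: 56/97 = 0.5773
  k = 2: (56 + 35)/97 = 91/97 = 0.9381
  k = 3: (56 + 35 + 6)/97 = 97/97 = 1

Summary (fraction, with percent):

explained: PC1 0.5773 (57.73%), PC2 0.3608 (36.08%), PC3 0.0619 (6.19%);  cumulative: 0.5773, 0.9381, 1


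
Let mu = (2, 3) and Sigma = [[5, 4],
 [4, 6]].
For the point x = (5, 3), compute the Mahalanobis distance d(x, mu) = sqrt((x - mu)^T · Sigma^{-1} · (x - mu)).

Step 1 — centre the observation: (x - mu) = (3, 0).

Step 2 — invert Sigma. det(Sigma) = 5·6 - (4)² = 14.
  Sigma^{-1} = (1/det) · [[d, -b], [-b, a]] = [[0.4286, -0.2857],
 [-0.2857, 0.3571]].

Step 3 — form the quadratic (x - mu)^T · Sigma^{-1} · (x - mu):
  Sigma^{-1} · (x - mu) = (1.2857, -0.8571).
  (x - mu)^T · [Sigma^{-1} · (x - mu)] = (3)·(1.2857) + (0)·(-0.8571) = 3.8571.

Step 4 — take square root: d = √(3.8571) ≈ 1.964.

d(x, mu) = √(3.8571) ≈ 1.964


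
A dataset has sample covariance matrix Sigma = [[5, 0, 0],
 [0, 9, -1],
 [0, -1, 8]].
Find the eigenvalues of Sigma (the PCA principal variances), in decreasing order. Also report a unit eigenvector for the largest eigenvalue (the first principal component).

Step 1 — characteristic polynomial p(λ) = det(λI - Sigma) = λ³ - tr·λ² + c_1·λ - det, where tr = trace, c_1 = sum of the principal 2×2 minors, det = det(Sigma):
  tr = 5 + 9 + 8 = 22,
  c_1 = (5·9 - (0)²) + (5·8 - (0)²) + (9·8 - (-1)²) = 45 + 40 + 71 = 156,
  det = 5·(9·8 - (-1)²) - (0)·((0)·8 - (-1)·(0)) + (0)·((0)·(-1) - 9·(0)) = 5·(71) - (0)·(0) + (0)·(0) = 355.
  So p(λ) = λ³ - 22λ² + 156λ - 355.
Step 2 — look for an integer root (rational root theorem: any rational root is an integer divisor of 355). Testing λ = 5:
  p(5) = 125 - 550 + 780 - 355 = 0  ✓
  Dividing out (λ - 5): p(λ) = (λ - 5)(λ² - 17λ + 71).
Step 3 — remaining eigenvalues from the quadratic λ² - 17λ + 71 = 0:
  Δ = 17² - 4·71 = 289 - 284 = 5,  λ = (17 ± √5)/2 = (17 ± 2.2361)/2 ≈ 9.618 or 7.382.
  Sorted: λ_1 = 9.618,  λ_2 = 7.382,  λ_3 = 5  (check: sum = 22 = tr ✓).

Step 4 — unit eigenvector for λ_1 ≈ 9.618: v spans the null space of (Sigma - λ_1 I), whose rows are
  r_1 = (-4.618, 0, 0),  r_2 = (0, -0.618, -1),  r_3 = (0, -1, -1.618).
  v is orthogonal to every row, so take v ∝ r_1 × r_2 = ((0)·(-1) - (0)·(-0.618), (0)·(0) - (-4.618)·(-1), (-4.618)·(-0.618) - (0)·(0)) ≈ (0, -4.618, 2.8541).
  Rescale (multiply by -1 so the first nonzero entry is positive): u = (0, 4.618, -2.8541).
  ||u|| = √((0)² + (4.618)² + (-2.8541)²) = √(29.4721) ≈ 5.4288,  v_1 = u/||u|| ≈ (0, 0.8507, -0.5257) (||v_1|| = 1).

λ_1 = 9.618,  λ_2 = 7.382,  λ_3 = 5;  v_1 ≈ (0, 0.8507, -0.5257)


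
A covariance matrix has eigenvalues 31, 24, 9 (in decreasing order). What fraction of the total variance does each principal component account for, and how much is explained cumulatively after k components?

Step 1 — total variance = trace(Sigma) = Σ λ_i = 31 + 24 + 9 = 64.

Step 2 — fraction explained by component i = λ_i / Σ λ:
  PC1: 31/64 = 0.4844
  PC2: 24/64 = 0.375
  PC3: 9/64 = 0.1406

Step 3 — cumulative fraction after k components = (λ_1 + ... + λ_k) / Σ λ:
  k = 1: 31/64 = 0.4844
  k = 2: (31 + 24)/64 = 55/64 = 0.8594
  k = 3: (31 + 24 + 9)/64 = 64/64 = 1

Summary (fraction, with percent):

explained: PC1 0.4844 (48.44%), PC2 0.375 (37.5%), PC3 0.1406 (14.06%);  cumulative: 0.4844, 0.8594, 1


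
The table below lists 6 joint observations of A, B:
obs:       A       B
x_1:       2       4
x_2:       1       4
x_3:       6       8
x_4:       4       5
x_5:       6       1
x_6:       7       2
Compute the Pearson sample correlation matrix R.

Step 1 — column means:
  mean(A) = (2 + 1 + 6 + 4 + 6 + 7) / 6 = 26/6 = 4.3333
  mean(B) = (4 + 4 + 8 + 5 + 1 + 2) / 6 = 24/6 = 4

Step 2 — sample variances and covariances s[i,j] = (1/(n-1)) · Σ_k (x_{k,i} - mean_i) · (x_{k,j} - mean_j), with n-1 = 5:
  s[A,A] = ((-2.3333)·(-2.3333) + (-3.3333)·(-3.3333) + (1.6667)·(1.6667) + (-0.3333)·(-0.3333) + (1.6667)·(1.6667) + (2.6667)·(2.6667)) / 5 = 29.3333/5 = 5.8667
  s[A,B] = ((-2.3333)·(0) + (-3.3333)·(0) + (1.6667)·(4) + (-0.3333)·(1) + (1.6667)·(-3) + (2.6667)·(-2)) / 5 = -4/5 = -0.8
  s[B,B] = ((0)·(0) + (0)·(0) + (4)·(4) + (1)·(1) + (-3)·(-3) + (-2)·(-2)) / 5 = 30/5 = 6
  Sample standard deviations s_i = √(s[i,i]):
  s(A) = √(5.8667) = 2.4221
  s(B) = √(6) = 2.4495

Step 3 — r_{ij} = s_{ij} / (s_i · s_j):
  r[A,A] = 1 (diagonal).
  r[A,B] = -0.8 / (2.4221 · 2.4495) = -0.8 / 5.933 = -0.1348
  r[B,B] = 1 (diagonal).

R is symmetric with unit diagonal. Assembling:

R = [[1, -0.1348],
 [-0.1348, 1]]


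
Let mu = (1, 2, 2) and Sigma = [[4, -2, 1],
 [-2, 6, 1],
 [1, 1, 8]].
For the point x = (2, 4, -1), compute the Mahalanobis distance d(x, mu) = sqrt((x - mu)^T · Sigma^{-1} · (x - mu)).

Step 1 — centre the observation: (x - mu) = (1, 2, -3).

Step 2 — invert Sigma (cofactor / det for 3×3, or solve directly):
  Sigma^{-1} = [[0.3219, 0.1164, -0.0548],
 [0.1164, 0.2123, -0.0411],
 [-0.0548, -0.0411, 0.137]].

Step 3 — form the quadratic (x - mu)^T · Sigma^{-1} · (x - mu):
  Sigma^{-1} · (x - mu) = (0.7192, 0.6644, -0.5479).
  (x - mu)^T · [Sigma^{-1} · (x - mu)] = (1)·(0.7192) + (2)·(0.6644) + (-3)·(-0.5479) = 3.6918.

Step 4 — take square root: d = √(3.6918) ≈ 1.9214.

d(x, mu) = √(3.6918) ≈ 1.9214


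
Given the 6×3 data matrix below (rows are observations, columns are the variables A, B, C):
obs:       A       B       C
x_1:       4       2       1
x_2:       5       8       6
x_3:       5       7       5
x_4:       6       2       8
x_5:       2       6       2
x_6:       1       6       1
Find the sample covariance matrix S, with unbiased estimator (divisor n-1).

Step 1 — column means:
  mean(A) = (4 + 5 + 5 + 6 + 2 + 1) / 6 = 23/6 = 3.8333
  mean(B) = (2 + 8 + 7 + 2 + 6 + 6) / 6 = 31/6 = 5.1667
  mean(C) = (1 + 6 + 5 + 8 + 2 + 1) / 6 = 23/6 = 3.8333

Step 2 — sample covariance S[i,j] = (1/(n-1)) · Σ_k (x_{k,i} - mean_i) · (x_{k,j} - mean_j), with n-1 = 5.
  S[A,A] = ((0.1667)·(0.1667) + (1.1667)·(1.1667) + (1.1667)·(1.1667) + (2.1667)·(2.1667) + (-1.8333)·(-1.8333) + (-2.8333)·(-2.8333)) / 5 = 18.8333/5 = 3.7667
  S[A,B] = ((0.1667)·(-3.1667) + (1.1667)·(2.8333) + (1.1667)·(1.8333) + (2.1667)·(-3.1667) + (-1.8333)·(0.8333) + (-2.8333)·(0.8333)) / 5 = -5.8333/5 = -1.1667
  S[A,C] = ((0.1667)·(-2.8333) + (1.1667)·(2.1667) + (1.1667)·(1.1667) + (2.1667)·(4.1667) + (-1.8333)·(-1.8333) + (-2.8333)·(-2.8333)) / 5 = 23.8333/5 = 4.7667
  S[B,B] = ((-3.1667)·(-3.1667) + (2.8333)·(2.8333) + (1.8333)·(1.8333) + (-3.1667)·(-3.1667) + (0.8333)·(0.8333) + (0.8333)·(0.8333)) / 5 = 32.8333/5 = 6.5667
  S[B,C] = ((-3.1667)·(-2.8333) + (2.8333)·(2.1667) + (1.8333)·(1.1667) + (-3.1667)·(4.1667) + (0.8333)·(-1.8333) + (0.8333)·(-2.8333)) / 5 = 0.1667/5 = 0.0333
  S[C,C] = ((-2.8333)·(-2.8333) + (2.1667)·(2.1667) + (1.1667)·(1.1667) + (4.1667)·(4.1667) + (-1.8333)·(-1.8333) + (-2.8333)·(-2.8333)) / 5 = 42.8333/5 = 8.5667

S is symmetric (S[j,i] = S[i,j]). Assembling:

S = [[3.7667, -1.1667, 4.7667],
 [-1.1667, 6.5667, 0.0333],
 [4.7667, 0.0333, 8.5667]]


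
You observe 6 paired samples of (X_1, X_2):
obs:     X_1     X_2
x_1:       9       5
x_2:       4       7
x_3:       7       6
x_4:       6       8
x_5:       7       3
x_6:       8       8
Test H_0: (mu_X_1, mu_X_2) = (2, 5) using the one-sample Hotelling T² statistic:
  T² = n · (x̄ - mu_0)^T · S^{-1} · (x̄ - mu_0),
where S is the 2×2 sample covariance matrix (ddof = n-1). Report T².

Step 1 — sample mean vector:
  mean(X_1) = (9 + 4 + 7 + 6 + 7 + 8) / 6 = 41/6 = 6.8333
  mean(X_2) = (5 + 7 + 6 + 8 + 3 + 8) / 6 = 37/6 = 6.1667
  x̄ = (6.8333, 6.1667),  deviation x̄ - mu_0 = (6.8333, 6.1667) - (2, 5) = (4.8333, 1.1667).

Step 2 — sample covariance matrix, S[i,j] = (1/(n-1)) · Σ_k (x_{k,i} - mean_i) · (x_{k,j} - mean_j), divisor n-1 = 5:
  S[X_1,X_1] = ((2.1667)·(2.1667) + (-2.8333)·(-2.8333) + (0.1667)·(0.1667) + (-0.8333)·(-0.8333) + (0.1667)·(0.1667) + (1.1667)·(1.1667)) / 5 = 14.8333/5 = 2.9667
  S[X_1,X_2] = ((2.1667)·(-1.1667) + (-2.8333)·(0.8333) + (0.1667)·(-0.1667) + (-0.8333)·(1.8333) + (0.1667)·(-3.1667) + (1.1667)·(1.8333)) / 5 = -4.8333/5 = -0.9667
  S[X_2,X_2] = ((-1.1667)·(-1.1667) + (0.8333)·(0.8333) + (-0.1667)·(-0.1667) + (1.8333)·(1.8333) + (-3.1667)·(-3.1667) + (1.8333)·(1.8333)) / 5 = 18.8333/5 = 3.7667
  S = [[2.9667, -0.9667],
 [-0.9667, 3.7667]].

Step 3 — invert S. det(S) = 2.9667·3.7667 - (-0.9667)² = 10.24.
  S^{-1} = (1/det) · [[d, -b], [-b, a]] = [[0.3678, 0.0944],
 [0.0944, 0.2897]].

Step 4 — quadratic form (x̄ - mu_0)^T · S^{-1} · (x̄ - mu_0):
  S^{-1} · (x̄ - mu_0) = (1.888, 0.7943),
  (x̄ - mu_0)^T · [...] = (4.8333)·(1.888) + (1.1667)·(0.7943) = 10.0521.

Step 5 — scale by n: T² = 6 · 10.0521 = 60.3125.

T² ≈ 60.3125


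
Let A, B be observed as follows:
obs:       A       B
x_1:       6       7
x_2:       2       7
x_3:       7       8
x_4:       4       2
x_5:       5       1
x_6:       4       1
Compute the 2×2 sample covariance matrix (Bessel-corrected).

Step 1 — column means:
  mean(A) = (6 + 2 + 7 + 4 + 5 + 4) / 6 = 28/6 = 4.6667
  mean(B) = (7 + 7 + 8 + 2 + 1 + 1) / 6 = 26/6 = 4.3333

Step 2 — sample covariance S[i,j] = (1/(n-1)) · Σ_k (x_{k,i} - mean_i) · (x_{k,j} - mean_j), with n-1 = 5.
  S[A,A] = ((1.3333)·(1.3333) + (-2.6667)·(-2.6667) + (2.3333)·(2.3333) + (-0.6667)·(-0.6667) + (0.3333)·(0.3333) + (-0.6667)·(-0.6667)) / 5 = 15.3333/5 = 3.0667
  S[A,B] = ((1.3333)·(2.6667) + (-2.6667)·(2.6667) + (2.3333)·(3.6667) + (-0.6667)·(-2.3333) + (0.3333)·(-3.3333) + (-0.6667)·(-3.3333)) / 5 = 7.6667/5 = 1.5333
  S[B,B] = ((2.6667)·(2.6667) + (2.6667)·(2.6667) + (3.6667)·(3.6667) + (-2.3333)·(-2.3333) + (-3.3333)·(-3.3333) + (-3.3333)·(-3.3333)) / 5 = 55.3333/5 = 11.0667

S is symmetric (S[j,i] = S[i,j]). Assembling:

S = [[3.0667, 1.5333],
 [1.5333, 11.0667]]


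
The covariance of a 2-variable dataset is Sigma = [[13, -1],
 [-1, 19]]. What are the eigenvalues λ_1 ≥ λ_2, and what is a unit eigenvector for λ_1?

Step 1 — characteristic polynomial of 2×2 Sigma:
  det(Sigma - λI) = λ² - trace · λ + det = 0.
  trace = 13 + 19 = 32, det = 13·19 - (-1)² = 246.
Step 2 — discriminant:
  Δ = trace² - 4·det = 1024 - 984 = 40.
Step 3 — eigenvalues:
  λ = (trace ± √Δ)/2 = (32 ± 6.3246)/2,
  λ_1 = 19.1623,  λ_2 = 12.8377.

Step 4 — unit eigenvector for λ_1: solve (Sigma - λ_1 I)v = 0. First row:
  (13 - 19.1623)·v_x + (-1)·v_y = 0, i.e. (-6.1623)·v_x + (-1)·v_y = 0,
  so v ∝ (b, λ_1 - a) = (-1, 6.1623); multiply by -1 so the first entry is positive: u = (1, -6.1623).
  ||u|| = √((1)² + (-6.1623)²) = √(38.9737) ≈ 6.2429,
  v_1 = u/||u|| ≈ (0.1602, -0.9871) (||v_1|| = 1).

λ_1 = 19.1623,  λ_2 = 12.8377;  v_1 ≈ (0.1602, -0.9871)


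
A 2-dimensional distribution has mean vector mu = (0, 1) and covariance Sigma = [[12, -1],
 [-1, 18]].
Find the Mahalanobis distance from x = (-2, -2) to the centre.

Step 1 — centre the observation: (x - mu) = (-2, -3).

Step 2 — invert Sigma. det(Sigma) = 12·18 - (-1)² = 215.
  Sigma^{-1} = (1/det) · [[d, -b], [-b, a]] = [[0.0837, 0.0047],
 [0.0047, 0.0558]].

Step 3 — form the quadratic (x - mu)^T · Sigma^{-1} · (x - mu):
  Sigma^{-1} · (x - mu) = (-0.1814, -0.1767).
  (x - mu)^T · [Sigma^{-1} · (x - mu)] = (-2)·(-0.1814) + (-3)·(-0.1767) = 0.893.

Step 4 — take square root: d = √(0.893) ≈ 0.945.

d(x, mu) = √(0.893) ≈ 0.945


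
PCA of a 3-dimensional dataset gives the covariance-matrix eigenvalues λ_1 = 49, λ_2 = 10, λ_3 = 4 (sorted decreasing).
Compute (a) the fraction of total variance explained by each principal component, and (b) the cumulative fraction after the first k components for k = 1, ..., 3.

Step 1 — total variance = trace(Sigma) = Σ λ_i = 49 + 10 + 4 = 63.

Step 2 — fraction explained by component i = λ_i / Σ λ:
  PC1: 49/63 = 0.7778
  PC2: 10/63 = 0.1587
  PC3: 4/63 = 0.0635

Step 3 — cumulative fraction after k components = (λ_1 + ... + λ_k) / Σ λ:
  k = 1: 49/63 = 0.7778
  k = 2: (49 + 10)/63 = 59/63 = 0.9365
  k = 3: (49 + 10 + 4)/63 = 63/63 = 1

Summary (fraction, with percent):

explained: PC1 0.7778 (77.78%), PC2 0.1587 (15.87%), PC3 0.0635 (6.35%);  cumulative: 0.7778, 0.9365, 1


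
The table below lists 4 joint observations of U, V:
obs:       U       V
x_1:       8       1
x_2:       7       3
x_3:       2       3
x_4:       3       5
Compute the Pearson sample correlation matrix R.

Step 1 — column means:
  mean(U) = (8 + 7 + 2 + 3) / 4 = 20/4 = 5
  mean(V) = (1 + 3 + 3 + 5) / 4 = 12/4 = 3

Step 2 — sample variances and covariances s[i,j] = (1/(n-1)) · Σ_k (x_{k,i} - mean_i) · (x_{k,j} - mean_j), with n-1 = 3:
  s[U,U] = ((3)·(3) + (2)·(2) + (-3)·(-3) + (-2)·(-2)) / 3 = 26/3 = 8.6667
  s[U,V] = ((3)·(-2) + (2)·(0) + (-3)·(0) + (-2)·(2)) / 3 = -10/3 = -3.3333
  s[V,V] = ((-2)·(-2) + (0)·(0) + (0)·(0) + (2)·(2)) / 3 = 8/3 = 2.6667
  Sample standard deviations s_i = √(s[i,i]):
  s(U) = √(8.6667) = 2.9439
  s(V) = √(2.6667) = 1.633

Step 3 — r_{ij} = s_{ij} / (s_i · s_j):
  r[U,U] = 1 (diagonal).
  r[U,V] = -3.3333 / (2.9439 · 1.633) = -3.3333 / 4.8074 = -0.6934
  r[V,V] = 1 (diagonal).

R is symmetric with unit diagonal. Assembling:

R = [[1, -0.6934],
 [-0.6934, 1]]


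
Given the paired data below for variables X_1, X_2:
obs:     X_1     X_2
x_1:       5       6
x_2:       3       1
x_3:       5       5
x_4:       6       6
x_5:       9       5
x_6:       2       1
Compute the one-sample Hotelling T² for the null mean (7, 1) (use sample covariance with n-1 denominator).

Step 1 — sample mean vector:
  mean(X_1) = (5 + 3 + 5 + 6 + 9 + 2) / 6 = 30/6 = 5
  mean(X_2) = (6 + 1 + 5 + 6 + 5 + 1) / 6 = 24/6 = 4
  x̄ = (5, 4),  deviation x̄ - mu_0 = (5, 4) - (7, 1) = (-2, 3).

Step 2 — sample covariance matrix, S[i,j] = (1/(n-1)) · Σ_k (x_{k,i} - mean_i) · (x_{k,j} - mean_j), divisor n-1 = 5:
  S[X_1,X_1] = ((0)·(0) + (-2)·(-2) + (0)·(0) + (1)·(1) + (4)·(4) + (-3)·(-3)) / 5 = 30/5 = 6
  S[X_1,X_2] = ((0)·(2) + (-2)·(-3) + (0)·(1) + (1)·(2) + (4)·(1) + (-3)·(-3)) / 5 = 21/5 = 4.2
  S[X_2,X_2] = ((2)·(2) + (-3)·(-3) + (1)·(1) + (2)·(2) + (1)·(1) + (-3)·(-3)) / 5 = 28/5 = 5.6
  S = [[6, 4.2],
 [4.2, 5.6]].

Step 3 — invert S. det(S) = 6·5.6 - (4.2)² = 15.96.
  S^{-1} = (1/det) · [[d, -b], [-b, a]] = [[0.3509, -0.2632],
 [-0.2632, 0.3759]].

Step 4 — quadratic form (x̄ - mu_0)^T · S^{-1} · (x̄ - mu_0):
  S^{-1} · (x̄ - mu_0) = (-1.4912, 1.6541),
  (x̄ - mu_0)^T · [...] = (-2)·(-1.4912) + (3)·(1.6541) = 7.9449.

Step 5 — scale by n: T² = 6 · 7.9449 = 47.6692.

T² ≈ 47.6692


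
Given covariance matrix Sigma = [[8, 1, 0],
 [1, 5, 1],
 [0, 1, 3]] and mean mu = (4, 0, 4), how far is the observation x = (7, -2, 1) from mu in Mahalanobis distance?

Step 1 — centre the observation: (x - mu) = (3, -2, -3).

Step 2 — invert Sigma (cofactor / det for 3×3, or solve directly):
  Sigma^{-1} = [[0.1284, -0.0275, 0.0092],
 [-0.0275, 0.2202, -0.0734],
 [0.0092, -0.0734, 0.3578]].

Step 3 — form the quadratic (x - mu)^T · Sigma^{-1} · (x - mu):
  Sigma^{-1} · (x - mu) = (0.4128, -0.3028, -0.8991).
  (x - mu)^T · [Sigma^{-1} · (x - mu)] = (3)·(0.4128) + (-2)·(-0.3028) + (-3)·(-0.8991) = 4.5413.

Step 4 — take square root: d = √(4.5413) ≈ 2.131.

d(x, mu) = √(4.5413) ≈ 2.131


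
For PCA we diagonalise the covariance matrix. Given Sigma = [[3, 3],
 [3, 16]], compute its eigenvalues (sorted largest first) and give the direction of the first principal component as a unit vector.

Step 1 — characteristic polynomial of 2×2 Sigma:
  det(Sigma - λI) = λ² - trace · λ + det = 0.
  trace = 3 + 16 = 19, det = 3·16 - (3)² = 39.
Step 2 — discriminant:
  Δ = trace² - 4·det = 361 - 156 = 205.
Step 3 — eigenvalues:
  λ = (trace ± √Δ)/2 = (19 ± 14.3178)/2,
  λ_1 = 16.6589,  λ_2 = 2.3411.

Step 4 — unit eigenvector for λ_1: solve (Sigma - λ_1 I)v = 0. First row:
  (3 - 16.6589)·v_x + (3)·v_y = 0, i.e. (-13.6589)·v_x + (3)·v_y = 0,
  so v ∝ (b, λ_1 - a) = (3, 13.6589) = u.
  ||u|| = √((3)² + (13.6589)²) = √(195.5658) ≈ 13.9845,
  v_1 = u/||u|| ≈ (0.2145, 0.9767) (||v_1|| = 1).

λ_1 = 16.6589,  λ_2 = 2.3411;  v_1 ≈ (0.2145, 0.9767)


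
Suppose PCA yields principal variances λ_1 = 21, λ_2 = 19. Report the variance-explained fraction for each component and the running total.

Step 1 — total variance = trace(Sigma) = Σ λ_i = 21 + 19 = 40.

Step 2 — fraction explained by component i = λ_i / Σ λ:
  PC1: 21/40 = 0.525
  PC2: 19/40 = 0.475

Step 3 — cumulative fraction after k components = (λ_1 + ... + λ_k) / Σ λ:
  k = 1: 21/40 = 0.525
  k = 2: (21 + 19)/40 = 40/40 = 1

Summary (fraction, with percent):

explained: PC1 0.525 (52.5%), PC2 0.475 (47.5%);  cumulative: 0.525, 1


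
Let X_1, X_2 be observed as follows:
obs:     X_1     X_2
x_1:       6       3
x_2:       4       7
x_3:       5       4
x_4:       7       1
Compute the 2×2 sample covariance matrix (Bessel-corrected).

Step 1 — column means:
  mean(X_1) = (6 + 4 + 5 + 7) / 4 = 22/4 = 5.5
  mean(X_2) = (3 + 7 + 4 + 1) / 4 = 15/4 = 3.75

Step 2 — sample covariance S[i,j] = (1/(n-1)) · Σ_k (x_{k,i} - mean_i) · (x_{k,j} - mean_j), with n-1 = 3.
  S[X_1,X_1] = ((0.5)·(0.5) + (-1.5)·(-1.5) + (-0.5)·(-0.5) + (1.5)·(1.5)) / 3 = 5/3 = 1.6667
  S[X_1,X_2] = ((0.5)·(-0.75) + (-1.5)·(3.25) + (-0.5)·(0.25) + (1.5)·(-2.75)) / 3 = -9.5/3 = -3.1667
  S[X_2,X_2] = ((-0.75)·(-0.75) + (3.25)·(3.25) + (0.25)·(0.25) + (-2.75)·(-2.75)) / 3 = 18.75/3 = 6.25

S is symmetric (S[j,i] = S[i,j]). Assembling:

S = [[1.6667, -3.1667],
 [-3.1667, 6.25]]


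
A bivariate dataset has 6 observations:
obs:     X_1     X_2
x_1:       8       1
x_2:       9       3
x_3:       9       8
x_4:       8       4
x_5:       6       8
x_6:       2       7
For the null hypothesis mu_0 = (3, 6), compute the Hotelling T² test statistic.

Step 1 — sample mean vector:
  mean(X_1) = (8 + 9 + 9 + 8 + 6 + 2) / 6 = 42/6 = 7
  mean(X_2) = (1 + 3 + 8 + 4 + 8 + 7) / 6 = 31/6 = 5.1667
  x̄ = (7, 5.1667),  deviation x̄ - mu_0 = (7, 5.1667) - (3, 6) = (4, -0.8333).

Step 2 — sample covariance matrix, S[i,j] = (1/(n-1)) · Σ_k (x_{k,i} - mean_i) · (x_{k,j} - mean_j), divisor n-1 = 5:
  S[X_1,X_1] = ((1)·(1) + (2)·(2) + (2)·(2) + (1)·(1) + (-1)·(-1) + (-5)·(-5)) / 5 = 36/5 = 7.2
  S[X_1,X_2] = ((1)·(-4.1667) + (2)·(-2.1667) + (2)·(2.8333) + (1)·(-1.1667) + (-1)·(2.8333) + (-5)·(1.8333)) / 5 = -16/5 = -3.2
  S[X_2,X_2] = ((-4.1667)·(-4.1667) + (-2.1667)·(-2.1667) + (2.8333)·(2.8333) + (-1.1667)·(-1.1667) + (2.8333)·(2.8333) + (1.8333)·(1.8333)) / 5 = 42.8333/5 = 8.5667
  S = [[7.2, -3.2],
 [-3.2, 8.5667]].

Step 3 — invert S. det(S) = 7.2·8.5667 - (-3.2)² = 51.44.
  S^{-1} = (1/det) · [[d, -b], [-b, a]] = [[0.1665, 0.0622],
 [0.0622, 0.14]].

Step 4 — quadratic form (x̄ - mu_0)^T · S^{-1} · (x̄ - mu_0):
  S^{-1} · (x̄ - mu_0) = (0.6143, 0.1322),
  (x̄ - mu_0)^T · [...] = (4)·(0.6143) + (-0.8333)·(0.1322) = 2.3471.

Step 5 — scale by n: T² = 6 · 2.3471 = 14.0824.

T² ≈ 14.0824


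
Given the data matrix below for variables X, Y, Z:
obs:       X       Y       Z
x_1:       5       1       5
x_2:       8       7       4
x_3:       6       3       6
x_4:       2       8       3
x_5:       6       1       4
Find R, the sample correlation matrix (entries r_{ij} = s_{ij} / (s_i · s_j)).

Step 1 — column means:
  mean(X) = (5 + 8 + 6 + 2 + 6) / 5 = 27/5 = 5.4
  mean(Y) = (1 + 7 + 3 + 8 + 1) / 5 = 20/5 = 4
  mean(Z) = (5 + 4 + 6 + 3 + 4) / 5 = 22/5 = 4.4

Step 2 — sample variances and covariances s[i,j] = (1/(n-1)) · Σ_k (x_{k,i} - mean_i) · (x_{k,j} - mean_j), with n-1 = 4:
  s[X,X] = ((-0.4)·(-0.4) + (2.6)·(2.6) + (0.6)·(0.6) + (-3.4)·(-3.4) + (0.6)·(0.6)) / 4 = 19.2/4 = 4.8
  s[X,Y] = ((-0.4)·(-3) + (2.6)·(3) + (0.6)·(-1) + (-3.4)·(4) + (0.6)·(-3)) / 4 = -7/4 = -1.75
  s[X,Z] = ((-0.4)·(0.6) + (2.6)·(-0.4) + (0.6)·(1.6) + (-3.4)·(-1.4) + (0.6)·(-0.4)) / 4 = 4.2/4 = 1.05
  s[Y,Y] = ((-3)·(-3) + (3)·(3) + (-1)·(-1) + (4)·(4) + (-3)·(-3)) / 4 = 44/4 = 11
  s[Y,Z] = ((-3)·(0.6) + (3)·(-0.4) + (-1)·(1.6) + (4)·(-1.4) + (-3)·(-0.4)) / 4 = -9/4 = -2.25
  s[Z,Z] = ((0.6)·(0.6) + (-0.4)·(-0.4) + (1.6)·(1.6) + (-1.4)·(-1.4) + (-0.4)·(-0.4)) / 4 = 5.2/4 = 1.3
  Sample standard deviations s_i = √(s[i,i]):
  s(X) = √(4.8) = 2.1909
  s(Y) = √(11) = 3.3166
  s(Z) = √(1.3) = 1.1402

Step 3 — r_{ij} = s_{ij} / (s_i · s_j):
  r[X,X] = 1 (diagonal).
  r[X,Y] = -1.75 / (2.1909 · 3.3166) = -1.75 / 7.2664 = -0.2408
  r[X,Z] = 1.05 / (2.1909 · 1.1402) = 1.05 / 2.498 = 0.4203
  r[Y,Y] = 1 (diagonal).
  r[Y,Z] = -2.25 / (3.3166 · 1.1402) = -2.25 / 3.7815 = -0.595
  r[Z,Z] = 1 (diagonal).

R is symmetric with unit diagonal. Assembling:

R = [[1, -0.2408, 0.4203],
 [-0.2408, 1, -0.595],
 [0.4203, -0.595, 1]]


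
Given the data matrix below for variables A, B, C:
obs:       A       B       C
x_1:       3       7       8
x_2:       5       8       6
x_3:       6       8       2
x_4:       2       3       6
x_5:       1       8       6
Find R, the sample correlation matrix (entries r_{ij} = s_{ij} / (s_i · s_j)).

Step 1 — column means:
  mean(A) = (3 + 5 + 6 + 2 + 1) / 5 = 17/5 = 3.4
  mean(B) = (7 + 8 + 8 + 3 + 8) / 5 = 34/5 = 6.8
  mean(C) = (8 + 6 + 2 + 6 + 6) / 5 = 28/5 = 5.6

Step 2 — sample variances and covariances s[i,j] = (1/(n-1)) · Σ_k (x_{k,i} - mean_i) · (x_{k,j} - mean_j), with n-1 = 4:
  s[A,A] = ((-0.4)·(-0.4) + (1.6)·(1.6) + (2.6)·(2.6) + (-1.4)·(-1.4) + (-2.4)·(-2.4)) / 4 = 17.2/4 = 4.3
  s[A,B] = ((-0.4)·(0.2) + (1.6)·(1.2) + (2.6)·(1.2) + (-1.4)·(-3.8) + (-2.4)·(1.2)) / 4 = 7.4/4 = 1.85
  s[A,C] = ((-0.4)·(2.4) + (1.6)·(0.4) + (2.6)·(-3.6) + (-1.4)·(0.4) + (-2.4)·(0.4)) / 4 = -11.2/4 = -2.8
  s[B,B] = ((0.2)·(0.2) + (1.2)·(1.2) + (1.2)·(1.2) + (-3.8)·(-3.8) + (1.2)·(1.2)) / 4 = 18.8/4 = 4.7
  s[B,C] = ((0.2)·(2.4) + (1.2)·(0.4) + (1.2)·(-3.6) + (-3.8)·(0.4) + (1.2)·(0.4)) / 4 = -4.4/4 = -1.1
  s[C,C] = ((2.4)·(2.4) + (0.4)·(0.4) + (-3.6)·(-3.6) + (0.4)·(0.4) + (0.4)·(0.4)) / 4 = 19.2/4 = 4.8
  Sample standard deviations s_i = √(s[i,i]):
  s(A) = √(4.3) = 2.0736
  s(B) = √(4.7) = 2.1679
  s(C) = √(4.8) = 2.1909

Step 3 — r_{ij} = s_{ij} / (s_i · s_j):
  r[A,A] = 1 (diagonal).
  r[A,B] = 1.85 / (2.0736 · 2.1679) = 1.85 / 4.4956 = 0.4115
  r[A,C] = -2.8 / (2.0736 · 2.1909) = -2.8 / 4.5431 = -0.6163
  r[B,B] = 1 (diagonal).
  r[B,C] = -1.1 / (2.1679 · 2.1909) = -1.1 / 4.7497 = -0.2316
  r[C,C] = 1 (diagonal).

R is symmetric with unit diagonal. Assembling:

R = [[1, 0.4115, -0.6163],
 [0.4115, 1, -0.2316],
 [-0.6163, -0.2316, 1]]


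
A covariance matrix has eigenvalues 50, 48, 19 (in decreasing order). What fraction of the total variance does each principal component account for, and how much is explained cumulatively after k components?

Step 1 — total variance = trace(Sigma) = Σ λ_i = 50 + 48 + 19 = 117.

Step 2 — fraction explained by component i = λ_i / Σ λ:
  PC1: 50/117 = 0.4274
  PC2: 48/117 = 0.4103
  PC3: 19/117 = 0.1624

Step 3 — cumulative fraction after k components = (λ_1 + ... + λ_k) / Σ λ:
  k = 1: 50/117 = 0.4274
  k = 2: (50 + 48)/117 = 98/117 = 0.8376
  k = 3: (50 + 48 + 19)/117 = 117/117 = 1

Summary (fraction, with percent):

explained: PC1 0.4274 (42.74%), PC2 0.4103 (41.03%), PC3 0.1624 (16.24%);  cumulative: 0.4274, 0.8376, 1
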